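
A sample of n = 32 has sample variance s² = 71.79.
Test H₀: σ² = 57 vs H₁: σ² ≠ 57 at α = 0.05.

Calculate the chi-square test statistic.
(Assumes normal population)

Answer: χ² = 39.0437, fail to reject H₀

Derivation:
df = n - 1 = 31
χ² = (n-1)s²/σ₀² = 31×71.79/57 = 39.0437
Critical values: χ²_{0.975,31} = 17.539, χ²_{0.025,31} = 48.232
Rejection region: χ² < 17.539 or χ² > 48.232
Decision: fail to reject H₀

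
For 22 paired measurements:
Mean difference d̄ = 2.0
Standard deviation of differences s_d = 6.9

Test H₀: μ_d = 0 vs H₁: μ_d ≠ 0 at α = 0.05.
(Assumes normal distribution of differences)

df = n - 1 = 21
SE = s_d/√n = 6.9/√22 = 1.4711
t = d̄/SE = 2.0/1.4711 = 1.3595
Critical value: t_{0.025,21} = ±2.080
p-value ≈ 0.1884
Decision: fail to reject H₀

Answer: t = 1.3595, fail to reject H₀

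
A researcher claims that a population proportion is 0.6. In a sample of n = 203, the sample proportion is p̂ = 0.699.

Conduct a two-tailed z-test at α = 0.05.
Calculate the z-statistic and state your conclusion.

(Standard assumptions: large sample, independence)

Answer: z = 2.8792, reject H₀

Derivation:
H₀: p = 0.6, H₁: p ≠ 0.6
Standard error: SE = √(p₀(1-p₀)/n) = √(0.6×0.4/203) = 0.034384
z-statistic: z = (p̂ - p₀)/SE = (0.699 - 0.6)/0.034384 = 2.8792
Critical value: z_0.025 = ±1.960
p-value = 0.0040
Decision: reject H₀ at α = 0.05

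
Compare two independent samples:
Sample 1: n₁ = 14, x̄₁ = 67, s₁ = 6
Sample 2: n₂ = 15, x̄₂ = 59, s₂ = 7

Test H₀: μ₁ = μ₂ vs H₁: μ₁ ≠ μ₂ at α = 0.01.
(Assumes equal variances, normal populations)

Answer: t = 3.2930, reject H₀

Derivation:
Pooled variance: s²_p = [13×6² + 14×7²]/(27) = 42.7407
s_p = 6.5376
SE = s_p×√(1/n₁ + 1/n₂) = 6.5376×√(1/14 + 1/15) = 2.4294
t = (x̄₁ - x̄₂)/SE = (67 - 59)/2.4294 = 3.2930
df = 27, t-critical = ±2.771
Decision: reject H₀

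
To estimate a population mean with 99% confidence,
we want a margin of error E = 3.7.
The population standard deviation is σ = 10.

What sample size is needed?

z_0.005 = 2.576
n = (z×σ/E)² = (2.576×10/3.7)²
n = 48.4717
Round up: n = 49

Answer: n = 49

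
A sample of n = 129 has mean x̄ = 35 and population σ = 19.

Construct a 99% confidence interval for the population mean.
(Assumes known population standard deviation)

Answer: (30.6906, 39.3094)

Derivation:
Confidence level: 99%, α = 0.01
z_0.005 = 2.576
SE = σ/√n = 19/√129 = 1.6729
Margin of error = 2.576 × 1.6729 = 4.3094
CI: x̄ ± margin = 35 ± 4.3094
CI: (30.6906, 39.3094)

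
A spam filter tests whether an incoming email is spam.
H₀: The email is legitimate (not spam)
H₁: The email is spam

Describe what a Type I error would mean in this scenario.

Answer: Marking a legitimate email as spam

Derivation:
Type I error: rejecting H₀ when it is actually true (false positive).
Type II error: failing to reject H₀ when H₁ is actually true (false negative).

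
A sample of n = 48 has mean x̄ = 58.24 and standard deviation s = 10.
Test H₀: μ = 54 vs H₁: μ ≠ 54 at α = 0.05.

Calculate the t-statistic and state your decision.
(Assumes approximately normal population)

df = n - 1 = 47
SE = s/√n = 10/√48 = 1.4434
t = (x̄ - μ₀)/SE = (58.24 - 54)/1.4434 = 2.9375
Critical value: t_{0.025,47} = ±2.012
p-value ≈ 0.0051
Decision: reject H₀

Answer: t = 2.9375, reject H₀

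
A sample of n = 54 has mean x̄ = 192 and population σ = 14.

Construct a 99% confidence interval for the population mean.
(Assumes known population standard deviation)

Confidence level: 99%, α = 0.01
z_0.005 = 2.576
SE = σ/√n = 14/√54 = 1.9052
Margin of error = 2.576 × 1.9052 = 4.9078
CI: x̄ ± margin = 192 ± 4.9078
CI: (187.0922, 196.9078)

Answer: (187.0922, 196.9078)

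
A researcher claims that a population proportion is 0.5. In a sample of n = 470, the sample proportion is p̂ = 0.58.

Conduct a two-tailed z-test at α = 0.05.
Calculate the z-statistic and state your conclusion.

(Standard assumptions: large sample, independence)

H₀: p = 0.5, H₁: p ≠ 0.5
Standard error: SE = √(p₀(1-p₀)/n) = √(0.5×0.5/470) = 0.023063
z-statistic: z = (p̂ - p₀)/SE = (0.58 - 0.5)/0.023063 = 3.4688
Critical value: z_0.025 = ±1.960
p-value = 0.0005
Decision: reject H₀ at α = 0.05

Answer: z = 3.4688, reject H₀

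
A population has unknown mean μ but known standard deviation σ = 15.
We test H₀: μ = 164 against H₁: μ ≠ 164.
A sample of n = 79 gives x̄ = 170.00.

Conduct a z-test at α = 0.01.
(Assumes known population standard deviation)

Standard error: SE = σ/√n = 15/√79 = 1.6876
z-statistic: z = (x̄ - μ₀)/SE = (170.00 - 164)/1.6876 = 3.5553
Critical value: ±2.576
p-value = 0.0004
Decision: reject H₀

Answer: z = 3.5553, reject H₀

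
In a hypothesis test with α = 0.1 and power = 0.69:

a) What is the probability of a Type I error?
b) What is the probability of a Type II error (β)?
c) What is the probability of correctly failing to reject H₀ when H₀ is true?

Answer: a) 0.1, b) 0.31, c) 0.9

Derivation:
a) Type I error probability = α = 0.1
b) Power = P(reject H₀ | H₁ true) = 1 - β = 0.69, so Type II error probability = β = 1 - Power = 0.31
c) P(fail to reject H₀ | H₀ true) = 1 - α = 0.9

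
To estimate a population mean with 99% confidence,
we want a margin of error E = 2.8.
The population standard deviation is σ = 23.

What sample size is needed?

Answer: n = 448

Derivation:
z_0.005 = 2.576
n = (z×σ/E)² = (2.576×23/2.8)²
n = 447.7456
Round up: n = 448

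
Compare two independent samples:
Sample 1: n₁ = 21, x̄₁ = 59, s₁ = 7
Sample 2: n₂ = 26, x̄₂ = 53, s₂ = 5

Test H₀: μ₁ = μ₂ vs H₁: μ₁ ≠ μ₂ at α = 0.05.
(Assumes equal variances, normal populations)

Answer: t = 3.4243, reject H₀

Derivation:
Pooled variance: s²_p = [20×7² + 25×5²]/(45) = 35.6667
s_p = 5.9722
SE = s_p×√(1/n₁ + 1/n₂) = 5.9722×√(1/21 + 1/26) = 1.7522
t = (x̄₁ - x̄₂)/SE = (59 - 53)/1.7522 = 3.4243
df = 45, t-critical = ±2.014
Decision: reject H₀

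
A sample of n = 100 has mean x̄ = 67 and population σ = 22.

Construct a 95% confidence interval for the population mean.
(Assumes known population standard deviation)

Answer: (62.6880, 71.3120)

Derivation:
Confidence level: 95%, α = 0.05
z_0.025 = 1.960
SE = σ/√n = 22/√100 = 2.2000
Margin of error = 1.960 × 2.2000 = 4.3120
CI: x̄ ± margin = 67 ± 4.3120
CI: (62.6880, 71.3120)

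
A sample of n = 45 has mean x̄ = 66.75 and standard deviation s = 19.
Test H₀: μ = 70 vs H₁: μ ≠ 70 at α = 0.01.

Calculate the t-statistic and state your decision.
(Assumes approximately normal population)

df = n - 1 = 44
SE = s/√n = 19/√45 = 2.8324
t = (x̄ - μ₀)/SE = (66.75 - 70)/2.8324 = -1.1474
Critical value: t_{0.005,44} = ±2.692
p-value ≈ 0.2574
Decision: fail to reject H₀

Answer: t = -1.1474, fail to reject H₀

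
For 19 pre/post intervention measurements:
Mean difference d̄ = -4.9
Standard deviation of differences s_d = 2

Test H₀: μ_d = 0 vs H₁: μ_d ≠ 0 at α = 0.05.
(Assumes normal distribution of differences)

df = n - 1 = 18
SE = s_d/√n = 2/√19 = 0.4588
t = d̄/SE = -4.9/0.4588 = -10.6800
Critical value: t_{0.025,18} = ±2.101
p-value < 0.0001
Decision: reject H₀

Answer: t = -10.6800, reject H₀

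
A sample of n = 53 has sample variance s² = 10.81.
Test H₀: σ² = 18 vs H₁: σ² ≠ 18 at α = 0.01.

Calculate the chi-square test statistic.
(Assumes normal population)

df = n - 1 = 52
χ² = (n-1)s²/σ₀² = 52×10.81/18 = 31.2289
Critical values: χ²_{0.995,52} = 29.481, χ²_{0.005,52} = 82.001
Rejection region: χ² < 29.481 or χ² > 82.001
Decision: fail to reject H₀

Answer: χ² = 31.2289, fail to reject H₀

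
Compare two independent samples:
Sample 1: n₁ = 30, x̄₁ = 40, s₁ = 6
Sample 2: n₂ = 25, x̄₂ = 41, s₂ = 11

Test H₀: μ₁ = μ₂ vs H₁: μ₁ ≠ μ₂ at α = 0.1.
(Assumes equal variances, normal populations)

Pooled variance: s²_p = [29×6² + 24×11²]/(53) = 74.4906
s_p = 8.6308
SE = s_p×√(1/n₁ + 1/n₂) = 8.6308×√(1/30 + 1/25) = 2.3372
t = (x̄₁ - x̄₂)/SE = (40 - 41)/2.3372 = -0.4279
df = 53, t-critical = ±1.674
Decision: fail to reject H₀

Answer: t = -0.4279, fail to reject H₀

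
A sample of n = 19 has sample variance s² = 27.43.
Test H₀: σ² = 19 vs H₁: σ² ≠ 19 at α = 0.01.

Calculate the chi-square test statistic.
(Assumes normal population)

df = n - 1 = 18
χ² = (n-1)s²/σ₀² = 18×27.43/19 = 25.9863
Critical values: χ²_{0.995,18} = 6.265, χ²_{0.005,18} = 37.156
Rejection region: χ² < 6.265 or χ² > 37.156
Decision: fail to reject H₀

Answer: χ² = 25.9863, fail to reject H₀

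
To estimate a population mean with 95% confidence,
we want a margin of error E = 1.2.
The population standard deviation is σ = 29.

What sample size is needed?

Answer: n = 2244

Derivation:
z_0.025 = 1.960
n = (z×σ/E)² = (1.960×29/1.2)²
n = 2243.6011
Round up: n = 2244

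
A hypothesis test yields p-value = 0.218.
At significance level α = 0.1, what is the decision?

Compare p-value to α:
0.218 ≥ 0.1
Decision: fail to reject H₀

Answer: fail to reject H₀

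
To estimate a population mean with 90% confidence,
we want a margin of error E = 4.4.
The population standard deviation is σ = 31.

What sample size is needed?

z_0.05 = 1.645
n = (z×σ/E)² = (1.645×31/4.4)²
n = 134.3228
Round up: n = 135

Answer: n = 135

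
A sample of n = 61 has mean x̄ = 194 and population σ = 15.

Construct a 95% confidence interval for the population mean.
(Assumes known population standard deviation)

Confidence level: 95%, α = 0.05
z_0.025 = 1.960
SE = σ/√n = 15/√61 = 1.9206
Margin of error = 1.960 × 1.9206 = 3.7644
CI: x̄ ± margin = 194 ± 3.7644
CI: (190.2356, 197.7644)

Answer: (190.2356, 197.7644)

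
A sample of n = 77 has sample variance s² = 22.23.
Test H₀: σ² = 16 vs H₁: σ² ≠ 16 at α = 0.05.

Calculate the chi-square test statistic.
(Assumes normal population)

Answer: χ² = 105.5925, reject H₀

Derivation:
df = n - 1 = 76
χ² = (n-1)s²/σ₀² = 76×22.23/16 = 105.5925
Critical values: χ²_{0.975,76} = 53.782, χ²_{0.025,76} = 101.999
Rejection region: χ² < 53.782 or χ² > 101.999
Decision: reject H₀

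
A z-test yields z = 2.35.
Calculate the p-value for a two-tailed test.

For z = 2.35:
p = 2×P(Z > |2.35|) = 2×(1 - Φ(2.35)) = 0.0188

Answer: p-value ≈ 0.0188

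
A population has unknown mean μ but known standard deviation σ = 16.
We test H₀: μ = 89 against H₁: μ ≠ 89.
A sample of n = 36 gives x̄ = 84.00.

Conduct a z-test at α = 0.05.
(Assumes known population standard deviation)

Standard error: SE = σ/√n = 16/√36 = 2.6667
z-statistic: z = (x̄ - μ₀)/SE = (84.00 - 89)/2.6667 = -1.8750
Critical value: ±1.960
p-value = 0.0608
Decision: fail to reject H₀

Answer: z = -1.8750, fail to reject H₀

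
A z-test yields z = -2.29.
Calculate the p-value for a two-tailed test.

Answer: p-value ≈ 0.0220

Derivation:
For z = -2.29:
p = 2×P(Z > |-2.29|) = 2×(1 - Φ(2.29)) = 0.0220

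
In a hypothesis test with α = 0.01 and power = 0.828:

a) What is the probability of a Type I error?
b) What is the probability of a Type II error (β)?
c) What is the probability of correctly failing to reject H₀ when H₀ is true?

Answer: a) 0.01, b) 0.172, c) 0.99

Derivation:
a) Type I error probability = α = 0.01
b) Power = P(reject H₀ | H₁ true) = 1 - β = 0.828, so Type II error probability = β = 1 - Power = 0.172
c) P(fail to reject H₀ | H₀ true) = 1 - α = 0.99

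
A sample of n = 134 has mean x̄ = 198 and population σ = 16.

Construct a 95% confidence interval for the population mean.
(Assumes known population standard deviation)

Confidence level: 95%, α = 0.05
z_0.025 = 1.960
SE = σ/√n = 16/√134 = 1.3822
Margin of error = 1.960 × 1.3822 = 2.7091
CI: x̄ ± margin = 198 ± 2.7091
CI: (195.2909, 200.7091)

Answer: (195.2909, 200.7091)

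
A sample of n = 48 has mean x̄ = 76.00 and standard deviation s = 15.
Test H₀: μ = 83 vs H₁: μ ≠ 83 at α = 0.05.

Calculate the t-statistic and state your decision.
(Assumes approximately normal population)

df = n - 1 = 47
SE = s/√n = 15/√48 = 2.1651
t = (x̄ - μ₀)/SE = (76.00 - 83)/2.1651 = -3.2331
Critical value: t_{0.025,47} = ±2.012
p-value ≈ 0.0022
Decision: reject H₀

Answer: t = -3.2331, reject H₀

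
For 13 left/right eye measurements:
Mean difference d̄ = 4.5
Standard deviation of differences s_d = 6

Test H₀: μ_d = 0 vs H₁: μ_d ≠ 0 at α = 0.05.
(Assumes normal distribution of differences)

df = n - 1 = 12
SE = s_d/√n = 6/√13 = 1.6641
t = d̄/SE = 4.5/1.6641 = 2.7042
Critical value: t_{0.025,12} = ±2.179
p-value ≈ 0.0192
Decision: reject H₀

Answer: t = 2.7042, reject H₀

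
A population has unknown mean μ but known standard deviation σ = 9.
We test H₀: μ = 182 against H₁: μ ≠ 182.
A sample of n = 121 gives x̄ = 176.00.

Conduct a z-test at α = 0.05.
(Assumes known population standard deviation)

Standard error: SE = σ/√n = 9/√121 = 0.8182
z-statistic: z = (x̄ - μ₀)/SE = (176.00 - 182)/0.8182 = -7.3332
Critical value: ±1.960
p-value < 0.0001
Decision: reject H₀

Answer: z = -7.3332, reject H₀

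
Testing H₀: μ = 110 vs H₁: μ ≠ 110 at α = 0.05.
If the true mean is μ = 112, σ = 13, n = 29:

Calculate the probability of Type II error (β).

SE = σ/√n = 13/√29 = 2.4140
Critical values: μ₀ ± z_0.025×SE = 110 ± 1.960×2.4140
Acceptance region: (105.2686, 114.7314)
Under H₁ (μ = 112): z_high = (114.7314 - 112)/2.4140 = 1.1315, z_low = (105.2686 - 112)/2.4140 = -2.7885
β = P(not reject | H₁) = Φ(1.1315) - Φ(-2.7885) ≈ 0.8684

Answer: β ≈ 0.8684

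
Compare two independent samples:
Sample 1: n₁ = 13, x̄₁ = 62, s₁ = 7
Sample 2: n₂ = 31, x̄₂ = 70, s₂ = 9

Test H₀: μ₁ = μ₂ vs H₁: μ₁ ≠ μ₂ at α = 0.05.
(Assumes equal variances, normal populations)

Pooled variance: s²_p = [12×7² + 30×9²]/(42) = 71.8571
s_p = 8.4769
SE = s_p×√(1/n₁ + 1/n₂) = 8.4769×√(1/13 + 1/31) = 2.8010
t = (x̄₁ - x̄₂)/SE = (62 - 70)/2.8010 = -2.8561
df = 42, t-critical = ±2.018
Decision: reject H₀

Answer: t = -2.8561, reject H₀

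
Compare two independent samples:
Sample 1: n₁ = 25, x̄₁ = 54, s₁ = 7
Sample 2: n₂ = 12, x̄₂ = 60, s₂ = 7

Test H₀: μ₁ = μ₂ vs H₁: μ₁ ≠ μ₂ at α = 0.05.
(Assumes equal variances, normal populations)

Pooled variance: s²_p = [24×7² + 11×7²]/(35) = 49.0000
s_p = 7.0000
SE = s_p×√(1/n₁ + 1/n₂) = 7.0000×√(1/25 + 1/12) = 2.4583
t = (x̄₁ - x̄₂)/SE = (54 - 60)/2.4583 = -2.4407
df = 35, t-critical = ±2.030
Decision: reject H₀

Answer: t = -2.4407, reject H₀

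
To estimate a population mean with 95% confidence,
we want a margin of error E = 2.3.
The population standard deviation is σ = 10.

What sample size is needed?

Answer: n = 73

Derivation:
z_0.025 = 1.960
n = (z×σ/E)² = (1.960×10/2.3)²
n = 72.6200
Round up: n = 73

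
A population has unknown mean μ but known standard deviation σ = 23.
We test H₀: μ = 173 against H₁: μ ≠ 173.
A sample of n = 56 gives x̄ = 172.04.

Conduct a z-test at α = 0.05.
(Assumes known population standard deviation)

Standard error: SE = σ/√n = 23/√56 = 3.0735
z-statistic: z = (x̄ - μ₀)/SE = (172.04 - 173)/3.0735 = -0.3123
Critical value: ±1.960
p-value = 0.7548
Decision: fail to reject H₀

Answer: z = -0.3123, fail to reject H₀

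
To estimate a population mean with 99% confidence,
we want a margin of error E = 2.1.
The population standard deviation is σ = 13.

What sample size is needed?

Answer: n = 255

Derivation:
z_0.005 = 2.576
n = (z×σ/E)² = (2.576×13/2.1)²
n = 254.2962
Round up: n = 255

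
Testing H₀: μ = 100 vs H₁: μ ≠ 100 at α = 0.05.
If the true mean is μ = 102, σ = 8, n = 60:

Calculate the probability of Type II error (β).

Answer: β ≈ 0.5093

Derivation:
SE = σ/√n = 8/√60 = 1.0328
Critical values: μ₀ ± z_0.025×SE = 100 ± 1.960×1.0328
Acceptance region: (97.9757, 102.0243)
Under H₁ (μ = 102): z_high = (102.0243 - 102)/1.0328 = 0.0235, z_low = (97.9757 - 102)/1.0328 = -3.8965
β = P(not reject | H₁) = Φ(0.0235) - Φ(-3.8965) ≈ 0.5093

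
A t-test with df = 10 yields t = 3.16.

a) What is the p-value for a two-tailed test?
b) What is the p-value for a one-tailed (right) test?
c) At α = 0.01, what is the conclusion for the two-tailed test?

Using t-distribution with df = 10:
a) Two-tailed: p = 2×P(T > 3.16) = 0.0102
b) One-tailed: p = P(T > 3.16) = 0.0051
c) 0.0102 ≥ 0.01, fail to reject H₀

Answer: a) 0.0102, b) 0.0051, c) fail to reject H₀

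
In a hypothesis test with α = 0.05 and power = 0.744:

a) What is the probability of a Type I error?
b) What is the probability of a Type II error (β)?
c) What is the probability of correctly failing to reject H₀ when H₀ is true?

a) Type I error probability = α = 0.05
b) Power = P(reject H₀ | H₁ true) = 1 - β = 0.744, so Type II error probability = β = 1 - Power = 0.256
c) P(fail to reject H₀ | H₀ true) = 1 - α = 0.95

Answer: a) 0.05, b) 0.256, c) 0.95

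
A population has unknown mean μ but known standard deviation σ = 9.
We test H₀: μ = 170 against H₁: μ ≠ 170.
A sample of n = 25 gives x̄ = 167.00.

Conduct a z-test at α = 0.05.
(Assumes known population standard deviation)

Answer: z = -1.6667, fail to reject H₀

Derivation:
Standard error: SE = σ/√n = 9/√25 = 1.8000
z-statistic: z = (x̄ - μ₀)/SE = (167.00 - 170)/1.8000 = -1.6667
Critical value: ±1.960
p-value = 0.0956
Decision: fail to reject H₀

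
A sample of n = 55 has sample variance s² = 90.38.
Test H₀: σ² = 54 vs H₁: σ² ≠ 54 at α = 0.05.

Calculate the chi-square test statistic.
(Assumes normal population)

Answer: χ² = 90.3800, reject H₀

Derivation:
df = n - 1 = 54
χ² = (n-1)s²/σ₀² = 54×90.38/54 = 90.3800
Critical values: χ²_{0.975,54} = 35.586, χ²_{0.025,54} = 76.192
Rejection region: χ² < 35.586 or χ² > 76.192
Decision: reject H₀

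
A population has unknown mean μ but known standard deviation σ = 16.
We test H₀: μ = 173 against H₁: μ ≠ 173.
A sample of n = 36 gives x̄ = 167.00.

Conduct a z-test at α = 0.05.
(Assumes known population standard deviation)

Answer: z = -2.2500, reject H₀

Derivation:
Standard error: SE = σ/√n = 16/√36 = 2.6667
z-statistic: z = (x̄ - μ₀)/SE = (167.00 - 173)/2.6667 = -2.2500
Critical value: ±1.960
p-value = 0.0244
Decision: reject H₀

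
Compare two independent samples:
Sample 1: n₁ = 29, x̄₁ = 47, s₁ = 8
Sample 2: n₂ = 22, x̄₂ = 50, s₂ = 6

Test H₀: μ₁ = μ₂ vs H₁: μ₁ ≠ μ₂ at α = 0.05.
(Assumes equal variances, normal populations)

Pooled variance: s²_p = [28×8² + 21×6²]/(49) = 52.0000
s_p = 7.2111
SE = s_p×√(1/n₁ + 1/n₂) = 7.2111×√(1/29 + 1/22) = 2.0388
t = (x̄₁ - x̄₂)/SE = (47 - 50)/2.0388 = -1.4715
df = 49, t-critical = ±2.010
Decision: fail to reject H₀

Answer: t = -1.4715, fail to reject H₀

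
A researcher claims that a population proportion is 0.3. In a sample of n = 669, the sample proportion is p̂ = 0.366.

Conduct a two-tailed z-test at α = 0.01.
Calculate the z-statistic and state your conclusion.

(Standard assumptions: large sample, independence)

Answer: z = 3.7252, reject H₀

Derivation:
H₀: p = 0.3, H₁: p ≠ 0.3
Standard error: SE = √(p₀(1-p₀)/n) = √(0.3×0.7/669) = 0.017717
z-statistic: z = (p̂ - p₀)/SE = (0.366 - 0.3)/0.017717 = 3.7252
Critical value: z_0.005 = ±2.576
p-value = 0.0002
Decision: reject H₀ at α = 0.01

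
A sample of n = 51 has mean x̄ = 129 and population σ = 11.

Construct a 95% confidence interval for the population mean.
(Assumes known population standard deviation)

Answer: (125.9810, 132.0190)

Derivation:
Confidence level: 95%, α = 0.05
z_0.025 = 1.960
SE = σ/√n = 11/√51 = 1.5403
Margin of error = 1.960 × 1.5403 = 3.0190
CI: x̄ ± margin = 129 ± 3.0190
CI: (125.9810, 132.0190)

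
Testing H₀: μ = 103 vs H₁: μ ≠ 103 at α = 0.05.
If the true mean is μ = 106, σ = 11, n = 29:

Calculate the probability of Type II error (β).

SE = σ/√n = 11/√29 = 2.0426
Critical values: μ₀ ± z_0.025×SE = 103 ± 1.960×2.0426
Acceptance region: (98.9965, 107.0035)
Under H₁ (μ = 106): z_high = (107.0035 - 106)/2.0426 = 0.4913, z_low = (98.9965 - 106)/2.0426 = -3.4287
β = P(not reject | H₁) = Φ(0.4913) - Φ(-3.4287) ≈ 0.6881

Answer: β ≈ 0.6881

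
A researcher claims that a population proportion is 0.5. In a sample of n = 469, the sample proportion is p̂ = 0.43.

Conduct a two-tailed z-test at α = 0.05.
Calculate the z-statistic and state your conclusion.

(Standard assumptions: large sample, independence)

Answer: z = -3.0319, reject H₀

Derivation:
H₀: p = 0.5, H₁: p ≠ 0.5
Standard error: SE = √(p₀(1-p₀)/n) = √(0.5×0.5/469) = 0.023088
z-statistic: z = (p̂ - p₀)/SE = (0.43 - 0.5)/0.023088 = -3.0319
Critical value: z_0.025 = ±1.960
p-value = 0.0024
Decision: reject H₀ at α = 0.05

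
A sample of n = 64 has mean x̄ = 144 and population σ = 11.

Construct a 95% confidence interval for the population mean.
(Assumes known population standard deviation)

Confidence level: 95%, α = 0.05
z_0.025 = 1.960
SE = σ/√n = 11/√64 = 1.3750
Margin of error = 1.960 × 1.3750 = 2.6950
CI: x̄ ± margin = 144 ± 2.6950
CI: (141.3050, 146.6950)

Answer: (141.3050, 146.6950)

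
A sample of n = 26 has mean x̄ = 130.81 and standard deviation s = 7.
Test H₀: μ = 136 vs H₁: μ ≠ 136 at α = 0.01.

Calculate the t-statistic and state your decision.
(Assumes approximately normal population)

df = n - 1 = 25
SE = s/√n = 7/√26 = 1.3728
t = (x̄ - μ₀)/SE = (130.81 - 136)/1.3728 = -3.7806
Critical value: t_{0.005,25} = ±2.787
p-value ≈ 0.0009
Decision: reject H₀

Answer: t = -3.7806, reject H₀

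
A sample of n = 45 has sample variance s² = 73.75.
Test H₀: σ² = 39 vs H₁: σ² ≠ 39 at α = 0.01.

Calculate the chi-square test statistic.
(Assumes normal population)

Answer: χ² = 83.2051, reject H₀

Derivation:
df = n - 1 = 44
χ² = (n-1)s²/σ₀² = 44×73.75/39 = 83.2051
Critical values: χ²_{0.995,44} = 23.584, χ²_{0.005,44} = 71.893
Rejection region: χ² < 23.584 or χ² > 71.893
Decision: reject H₀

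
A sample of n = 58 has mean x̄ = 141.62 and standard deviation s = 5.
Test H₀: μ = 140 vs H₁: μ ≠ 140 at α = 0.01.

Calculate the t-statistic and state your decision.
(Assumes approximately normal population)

Answer: t = 2.4676, fail to reject H₀

Derivation:
df = n - 1 = 57
SE = s/√n = 5/√58 = 0.6565
t = (x̄ - μ₀)/SE = (141.62 - 140)/0.6565 = 2.4676
Critical value: t_{0.005,57} = ±2.665
p-value ≈ 0.0166
Decision: fail to reject H₀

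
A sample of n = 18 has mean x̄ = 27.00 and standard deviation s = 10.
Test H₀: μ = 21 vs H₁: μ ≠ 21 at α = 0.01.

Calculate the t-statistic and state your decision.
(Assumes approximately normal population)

df = n - 1 = 17
SE = s/√n = 10/√18 = 2.3570
t = (x̄ - μ₀)/SE = (27.00 - 21)/2.3570 = 2.5456
Critical value: t_{0.005,17} = ±2.898
p-value ≈ 0.0209
Decision: fail to reject H₀

Answer: t = 2.5456, fail to reject H₀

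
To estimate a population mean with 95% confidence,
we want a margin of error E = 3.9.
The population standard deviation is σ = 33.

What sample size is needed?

z_0.025 = 1.960
n = (z×σ/E)² = (1.960×33/3.9)²
n = 275.0495
Round up: n = 276

Answer: n = 276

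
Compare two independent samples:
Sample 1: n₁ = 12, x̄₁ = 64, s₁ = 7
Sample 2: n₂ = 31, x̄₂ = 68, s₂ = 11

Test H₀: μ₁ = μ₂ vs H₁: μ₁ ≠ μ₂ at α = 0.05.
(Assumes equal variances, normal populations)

Answer: t = -1.1667, fail to reject H₀

Derivation:
Pooled variance: s²_p = [11×7² + 30×11²]/(41) = 101.6829
s_p = 10.0838
SE = s_p×√(1/n₁ + 1/n₂) = 10.0838×√(1/12 + 1/31) = 3.4284
t = (x̄₁ - x̄₂)/SE = (64 - 68)/3.4284 = -1.1667
df = 41, t-critical = ±2.020
Decision: fail to reject H₀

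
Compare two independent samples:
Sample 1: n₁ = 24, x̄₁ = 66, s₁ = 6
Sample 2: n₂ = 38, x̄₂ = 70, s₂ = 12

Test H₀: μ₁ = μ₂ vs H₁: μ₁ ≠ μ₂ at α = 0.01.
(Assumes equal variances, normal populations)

Pooled variance: s²_p = [23×6² + 37×12²]/(60) = 102.6000
s_p = 10.1292
SE = s_p×√(1/n₁ + 1/n₂) = 10.1292×√(1/24 + 1/38) = 2.6410
t = (x̄₁ - x̄₂)/SE = (66 - 70)/2.6410 = -1.5146
df = 60, t-critical = ±2.660
Decision: fail to reject H₀

Answer: t = -1.5146, fail to reject H₀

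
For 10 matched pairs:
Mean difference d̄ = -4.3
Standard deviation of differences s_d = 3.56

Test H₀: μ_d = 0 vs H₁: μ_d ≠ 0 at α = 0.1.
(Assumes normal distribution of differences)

Answer: t = -3.8195, reject H₀

Derivation:
df = n - 1 = 9
SE = s_d/√n = 3.56/√10 = 1.1258
t = d̄/SE = -4.3/1.1258 = -3.8195
Critical value: t_{0.05,9} = ±1.833
p-value ≈ 0.0041
Decision: reject H₀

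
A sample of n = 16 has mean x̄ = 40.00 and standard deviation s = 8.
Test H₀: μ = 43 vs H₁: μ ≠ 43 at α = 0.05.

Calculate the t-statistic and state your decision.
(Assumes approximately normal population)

Answer: t = -1.5000, fail to reject H₀

Derivation:
df = n - 1 = 15
SE = s/√n = 8/√16 = 2.0000
t = (x̄ - μ₀)/SE = (40.00 - 43)/2.0000 = -1.5000
Critical value: t_{0.025,15} = ±2.131
p-value ≈ 0.1544
Decision: fail to reject H₀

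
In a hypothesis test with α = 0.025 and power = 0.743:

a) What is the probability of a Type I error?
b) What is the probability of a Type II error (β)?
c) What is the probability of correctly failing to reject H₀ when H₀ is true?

a) Type I error probability = α = 0.025
b) Power = P(reject H₀ | H₁ true) = 1 - β = 0.743, so Type II error probability = β = 1 - Power = 0.257
c) P(fail to reject H₀ | H₀ true) = 1 - α = 0.975

Answer: a) 0.025, b) 0.257, c) 0.975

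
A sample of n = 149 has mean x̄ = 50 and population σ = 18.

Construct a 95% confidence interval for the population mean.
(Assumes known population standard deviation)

Answer: (47.1098, 52.8902)

Derivation:
Confidence level: 95%, α = 0.05
z_0.025 = 1.960
SE = σ/√n = 18/√149 = 1.4746
Margin of error = 1.960 × 1.4746 = 2.8902
CI: x̄ ± margin = 50 ± 2.8902
CI: (47.1098, 52.8902)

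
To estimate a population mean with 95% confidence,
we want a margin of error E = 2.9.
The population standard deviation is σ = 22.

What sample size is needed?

z_0.025 = 1.960
n = (z×σ/E)² = (1.960×22/2.9)²
n = 221.0861
Round up: n = 222

Answer: n = 222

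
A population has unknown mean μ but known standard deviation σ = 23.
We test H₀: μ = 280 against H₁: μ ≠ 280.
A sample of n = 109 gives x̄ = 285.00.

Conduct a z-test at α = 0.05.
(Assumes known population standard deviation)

Standard error: SE = σ/√n = 23/√109 = 2.2030
z-statistic: z = (x̄ - μ₀)/SE = (285.00 - 280)/2.2030 = 2.2696
Critical value: ±1.960
p-value = 0.0232
Decision: reject H₀

Answer: z = 2.2696, reject H₀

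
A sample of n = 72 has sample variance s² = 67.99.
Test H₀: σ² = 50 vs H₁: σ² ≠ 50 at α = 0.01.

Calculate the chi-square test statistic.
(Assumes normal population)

df = n - 1 = 71
χ² = (n-1)s²/σ₀² = 71×67.99/50 = 96.5458
Critical values: χ²_{0.995,71} = 44.058, χ²_{0.005,71} = 105.432
Rejection region: χ² < 44.058 or χ² > 105.432
Decision: fail to reject H₀

Answer: χ² = 96.5458, fail to reject H₀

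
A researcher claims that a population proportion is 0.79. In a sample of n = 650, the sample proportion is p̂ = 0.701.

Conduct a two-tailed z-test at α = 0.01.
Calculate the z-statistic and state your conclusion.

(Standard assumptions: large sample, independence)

Answer: z = -5.5709, reject H₀

Derivation:
H₀: p = 0.79, H₁: p ≠ 0.79
Standard error: SE = √(p₀(1-p₀)/n) = √(0.79×0.21/650) = 0.015976
z-statistic: z = (p̂ - p₀)/SE = (0.701 - 0.79)/0.015976 = -5.5709
Critical value: z_0.005 = ±2.576
p-value < 0.0001
Decision: reject H₀ at α = 0.01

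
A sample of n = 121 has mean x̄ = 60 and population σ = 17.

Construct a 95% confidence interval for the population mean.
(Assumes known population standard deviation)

Answer: (56.9708, 63.0292)

Derivation:
Confidence level: 95%, α = 0.05
z_0.025 = 1.960
SE = σ/√n = 17/√121 = 1.5455
Margin of error = 1.960 × 1.5455 = 3.0292
CI: x̄ ± margin = 60 ± 3.0292
CI: (56.9708, 63.0292)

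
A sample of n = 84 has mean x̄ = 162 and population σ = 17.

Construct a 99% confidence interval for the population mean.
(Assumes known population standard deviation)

Confidence level: 99%, α = 0.01
z_0.005 = 2.576
SE = σ/√n = 17/√84 = 1.8549
Margin of error = 2.576 × 1.8549 = 4.7782
CI: x̄ ± margin = 162 ± 4.7782
CI: (157.2218, 166.7782)

Answer: (157.2218, 166.7782)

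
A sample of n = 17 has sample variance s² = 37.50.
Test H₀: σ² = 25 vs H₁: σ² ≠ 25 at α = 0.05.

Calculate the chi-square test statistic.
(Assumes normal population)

df = n - 1 = 16
χ² = (n-1)s²/σ₀² = 16×37.50/25 = 24.0000
Critical values: χ²_{0.975,16} = 6.908, χ²_{0.025,16} = 28.845
Rejection region: χ² < 6.908 or χ² > 28.845
Decision: fail to reject H₀

Answer: χ² = 24.0000, fail to reject H₀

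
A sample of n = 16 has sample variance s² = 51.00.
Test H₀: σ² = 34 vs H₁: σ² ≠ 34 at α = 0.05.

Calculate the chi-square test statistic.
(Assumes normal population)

df = n - 1 = 15
χ² = (n-1)s²/σ₀² = 15×51.00/34 = 22.5000
Critical values: χ²_{0.975,15} = 6.262, χ²_{0.025,15} = 27.488
Rejection region: χ² < 6.262 or χ² > 27.488
Decision: fail to reject H₀

Answer: χ² = 22.5000, fail to reject H₀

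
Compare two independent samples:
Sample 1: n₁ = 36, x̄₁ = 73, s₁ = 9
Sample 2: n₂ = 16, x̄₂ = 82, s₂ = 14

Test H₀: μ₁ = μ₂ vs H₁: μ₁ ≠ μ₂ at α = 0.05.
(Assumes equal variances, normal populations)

Pooled variance: s²_p = [35×9² + 15×14²]/(50) = 115.5000
s_p = 10.7471
SE = s_p×√(1/n₁ + 1/n₂) = 10.7471×√(1/36 + 1/16) = 3.2291
t = (x̄₁ - x̄₂)/SE = (73 - 82)/3.2291 = -2.7872
df = 50, t-critical = ±2.009
Decision: reject H₀

Answer: t = -2.7872, reject H₀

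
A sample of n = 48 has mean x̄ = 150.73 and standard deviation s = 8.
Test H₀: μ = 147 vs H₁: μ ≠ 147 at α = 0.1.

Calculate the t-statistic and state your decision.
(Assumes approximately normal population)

Answer: t = 3.2303, reject H₀

Derivation:
df = n - 1 = 47
SE = s/√n = 8/√48 = 1.1547
t = (x̄ - μ₀)/SE = (150.73 - 147)/1.1547 = 3.2303
Critical value: t_{0.05,47} = ±1.678
p-value ≈ 0.0023
Decision: reject H₀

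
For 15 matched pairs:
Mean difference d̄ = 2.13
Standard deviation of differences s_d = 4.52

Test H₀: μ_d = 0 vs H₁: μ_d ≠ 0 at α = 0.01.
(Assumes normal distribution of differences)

df = n - 1 = 14
SE = s_d/√n = 4.52/√15 = 1.1671
t = d̄/SE = 2.13/1.1671 = 1.8250
Critical value: t_{0.005,14} = ±2.977
p-value ≈ 0.0894
Decision: fail to reject H₀

Answer: t = 1.8250, fail to reject H₀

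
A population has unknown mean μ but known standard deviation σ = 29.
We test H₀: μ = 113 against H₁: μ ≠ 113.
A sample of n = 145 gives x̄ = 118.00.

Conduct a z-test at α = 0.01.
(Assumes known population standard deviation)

Answer: z = 2.0762, fail to reject H₀

Derivation:
Standard error: SE = σ/√n = 29/√145 = 2.4083
z-statistic: z = (x̄ - μ₀)/SE = (118.00 - 113)/2.4083 = 2.0762
Critical value: ±2.576
p-value = 0.0379
Decision: fail to reject H₀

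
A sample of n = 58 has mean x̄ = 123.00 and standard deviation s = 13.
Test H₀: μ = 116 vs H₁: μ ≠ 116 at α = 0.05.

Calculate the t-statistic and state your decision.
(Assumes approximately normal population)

Answer: t = 4.1008, reject H₀

Derivation:
df = n - 1 = 57
SE = s/√n = 13/√58 = 1.7070
t = (x̄ - μ₀)/SE = (123.00 - 116)/1.7070 = 4.1008
Critical value: t_{0.025,57} = ±2.002
p-value ≈ 0.0001
Decision: reject H₀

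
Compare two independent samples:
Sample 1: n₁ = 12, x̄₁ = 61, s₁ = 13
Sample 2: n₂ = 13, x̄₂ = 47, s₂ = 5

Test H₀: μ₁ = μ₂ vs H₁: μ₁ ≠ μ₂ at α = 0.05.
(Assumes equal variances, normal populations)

Pooled variance: s²_p = [11×13² + 12×5²]/(23) = 93.8696
s_p = 9.6886
SE = s_p×√(1/n₁ + 1/n₂) = 9.6886×√(1/12 + 1/13) = 3.8785
t = (x̄₁ - x̄₂)/SE = (61 - 47)/3.8785 = 3.6096
df = 23, t-critical = ±2.069
Decision: reject H₀

Answer: t = 3.6096, reject H₀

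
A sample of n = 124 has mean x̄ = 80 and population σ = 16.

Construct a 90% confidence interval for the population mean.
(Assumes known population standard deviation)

Confidence level: 90%, α = 0.1
z_0.05 = 1.645
SE = σ/√n = 16/√124 = 1.4368
Margin of error = 1.645 × 1.4368 = 2.3635
CI: x̄ ± margin = 80 ± 2.3635
CI: (77.6365, 82.3635)

Answer: (77.6365, 82.3635)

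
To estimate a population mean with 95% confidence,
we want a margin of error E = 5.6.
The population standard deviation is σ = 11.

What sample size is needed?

Answer: n = 15

Derivation:
z_0.025 = 1.960
n = (z×σ/E)² = (1.960×11/5.6)²
n = 14.8225
Round up: n = 15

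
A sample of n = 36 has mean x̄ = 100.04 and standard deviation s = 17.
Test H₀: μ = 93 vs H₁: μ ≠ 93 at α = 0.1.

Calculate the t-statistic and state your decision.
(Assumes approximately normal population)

df = n - 1 = 35
SE = s/√n = 17/√36 = 2.8333
t = (x̄ - μ₀)/SE = (100.04 - 93)/2.8333 = 2.4847
Critical value: t_{0.05,35} = ±1.690
p-value ≈ 0.0179
Decision: reject H₀

Answer: t = 2.4847, reject H₀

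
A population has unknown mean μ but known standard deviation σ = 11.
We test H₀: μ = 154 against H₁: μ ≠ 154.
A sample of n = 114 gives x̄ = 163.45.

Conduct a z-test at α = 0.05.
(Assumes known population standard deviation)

Answer: z = 9.1730, reject H₀

Derivation:
Standard error: SE = σ/√n = 11/√114 = 1.0302
z-statistic: z = (x̄ - μ₀)/SE = (163.45 - 154)/1.0302 = 9.1730
Critical value: ±1.960
p-value < 0.0001
Decision: reject H₀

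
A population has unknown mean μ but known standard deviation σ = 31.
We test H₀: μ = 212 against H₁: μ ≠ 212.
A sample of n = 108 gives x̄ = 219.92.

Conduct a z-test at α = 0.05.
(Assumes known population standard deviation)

Standard error: SE = σ/√n = 31/√108 = 2.9830
z-statistic: z = (x̄ - μ₀)/SE = (219.92 - 212)/2.9830 = 2.6550
Critical value: ±1.960
p-value = 0.0079
Decision: reject H₀

Answer: z = 2.6550, reject H₀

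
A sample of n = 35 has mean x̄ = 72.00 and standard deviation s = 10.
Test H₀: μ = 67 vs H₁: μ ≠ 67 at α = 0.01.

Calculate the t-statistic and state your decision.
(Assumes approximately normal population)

Answer: t = 2.9581, reject H₀

Derivation:
df = n - 1 = 34
SE = s/√n = 10/√35 = 1.6903
t = (x̄ - μ₀)/SE = (72.00 - 67)/1.6903 = 2.9581
Critical value: t_{0.005,34} = ±2.728
p-value ≈ 0.0056
Decision: reject H₀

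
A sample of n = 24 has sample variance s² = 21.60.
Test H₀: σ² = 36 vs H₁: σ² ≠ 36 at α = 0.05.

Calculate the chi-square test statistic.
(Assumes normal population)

df = n - 1 = 23
χ² = (n-1)s²/σ₀² = 23×21.60/36 = 13.8000
Critical values: χ²_{0.975,23} = 11.689, χ²_{0.025,23} = 38.076
Rejection region: χ² < 11.689 or χ² > 38.076
Decision: fail to reject H₀

Answer: χ² = 13.8000, fail to reject H₀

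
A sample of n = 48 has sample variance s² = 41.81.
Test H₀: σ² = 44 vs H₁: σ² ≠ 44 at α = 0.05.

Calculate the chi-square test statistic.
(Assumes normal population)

Answer: χ² = 44.6607, fail to reject H₀

Derivation:
df = n - 1 = 47
χ² = (n-1)s²/σ₀² = 47×41.81/44 = 44.6607
Critical values: χ²_{0.975,47} = 29.956, χ²_{0.025,47} = 67.821
Rejection region: χ² < 29.956 or χ² > 67.821
Decision: fail to reject H₀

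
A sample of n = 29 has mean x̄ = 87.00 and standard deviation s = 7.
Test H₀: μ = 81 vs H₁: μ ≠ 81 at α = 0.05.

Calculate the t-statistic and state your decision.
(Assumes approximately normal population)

Answer: t = 4.6157, reject H₀

Derivation:
df = n - 1 = 28
SE = s/√n = 7/√29 = 1.2999
t = (x̄ - μ₀)/SE = (87.00 - 81)/1.2999 = 4.6157
Critical value: t_{0.025,28} = ±2.048
p-value ≈ 0.0001
Decision: reject H₀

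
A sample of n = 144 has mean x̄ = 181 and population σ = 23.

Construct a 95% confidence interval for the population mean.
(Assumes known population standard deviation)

Confidence level: 95%, α = 0.05
z_0.025 = 1.960
SE = σ/√n = 23/√144 = 1.9167
Margin of error = 1.960 × 1.9167 = 3.7567
CI: x̄ ± margin = 181 ± 3.7567
CI: (177.2433, 184.7567)

Answer: (177.2433, 184.7567)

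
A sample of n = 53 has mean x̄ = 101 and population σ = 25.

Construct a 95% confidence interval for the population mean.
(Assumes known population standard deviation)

Confidence level: 95%, α = 0.05
z_0.025 = 1.960
SE = σ/√n = 25/√53 = 3.4340
Margin of error = 1.960 × 3.4340 = 6.7306
CI: x̄ ± margin = 101 ± 6.7306
CI: (94.2694, 107.7306)

Answer: (94.2694, 107.7306)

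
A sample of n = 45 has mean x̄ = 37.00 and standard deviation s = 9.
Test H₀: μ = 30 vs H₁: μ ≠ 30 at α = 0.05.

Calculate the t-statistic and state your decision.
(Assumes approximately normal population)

df = n - 1 = 44
SE = s/√n = 9/√45 = 1.3416
t = (x̄ - μ₀)/SE = (37.00 - 30)/1.3416 = 5.2177
Critical value: t_{0.025,44} = ±2.015
p-value < 0.0001
Decision: reject H₀

Answer: t = 5.2177, reject H₀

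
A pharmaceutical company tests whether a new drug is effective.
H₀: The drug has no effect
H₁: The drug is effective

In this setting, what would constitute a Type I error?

Answer: Concluding the drug is effective when it actually has no effect

Derivation:
Type I error (α): Rejecting H₀ when H₀ is true
Type II error (β): Failing to reject H₀ when H₁ is true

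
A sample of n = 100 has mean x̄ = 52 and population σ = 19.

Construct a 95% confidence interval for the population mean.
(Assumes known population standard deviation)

Confidence level: 95%, α = 0.05
z_0.025 = 1.960
SE = σ/√n = 19/√100 = 1.9000
Margin of error = 1.960 × 1.9000 = 3.7240
CI: x̄ ± margin = 52 ± 3.7240
CI: (48.2760, 55.7240)

Answer: (48.2760, 55.7240)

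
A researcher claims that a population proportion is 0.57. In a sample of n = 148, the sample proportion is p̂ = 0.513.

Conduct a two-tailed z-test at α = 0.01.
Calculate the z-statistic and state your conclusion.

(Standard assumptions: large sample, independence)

H₀: p = 0.57, H₁: p ≠ 0.57
Standard error: SE = √(p₀(1-p₀)/n) = √(0.57×0.43/148) = 0.040695
z-statistic: z = (p̂ - p₀)/SE = (0.513 - 0.57)/0.040695 = -1.4007
Critical value: z_0.005 = ±2.576
p-value = 0.1613
Decision: fail to reject H₀ at α = 0.01

Answer: z = -1.4007, fail to reject H₀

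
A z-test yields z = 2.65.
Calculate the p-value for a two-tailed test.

Answer: p-value ≈ 0.0080

Derivation:
For z = 2.65:
p = 2×P(Z > |2.65|) = 2×(1 - Φ(2.65)) = 0.0080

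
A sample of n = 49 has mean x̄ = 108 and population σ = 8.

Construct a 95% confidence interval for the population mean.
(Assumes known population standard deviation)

Answer: (105.7599, 110.2401)

Derivation:
Confidence level: 95%, α = 0.05
z_0.025 = 1.960
SE = σ/√n = 8/√49 = 1.1429
Margin of error = 1.960 × 1.1429 = 2.2401
CI: x̄ ± margin = 108 ± 2.2401
CI: (105.7599, 110.2401)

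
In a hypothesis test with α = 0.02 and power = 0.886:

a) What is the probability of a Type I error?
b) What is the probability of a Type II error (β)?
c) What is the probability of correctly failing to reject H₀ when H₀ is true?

a) Type I error probability = α = 0.02
b) Power = P(reject H₀ | H₁ true) = 1 - β = 0.886, so Type II error probability = β = 1 - Power = 0.114
c) P(fail to reject H₀ | H₀ true) = 1 - α = 0.98

Answer: a) 0.02, b) 0.114, c) 0.98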